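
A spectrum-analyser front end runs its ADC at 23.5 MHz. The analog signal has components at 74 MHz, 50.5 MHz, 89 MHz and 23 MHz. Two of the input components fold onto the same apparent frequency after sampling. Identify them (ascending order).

fs/2 = 11.75 MHz.
74 MHz mod fs = 3.5 MHz.
3.5 MHz ≤ fs/2 = 11.75 MHz, appears at 3.5 MHz.
50.5 MHz mod fs = 3.5 MHz.
3.5 MHz ≤ fs/2 = 11.75 MHz, appears at 3.5 MHz.
89 MHz mod fs = 18.5 MHz.
18.5 MHz > fs/2 = 11.75 MHz, folds to fs − 18.5 MHz = 5 MHz.
23 MHz > fs/2 = 11.75 MHz, folds to fs − 23 MHz = 0.5 MHz.
50.5 MHz and 74 MHz both map to 3.5 MHz.

50.5 MHz, 74 MHz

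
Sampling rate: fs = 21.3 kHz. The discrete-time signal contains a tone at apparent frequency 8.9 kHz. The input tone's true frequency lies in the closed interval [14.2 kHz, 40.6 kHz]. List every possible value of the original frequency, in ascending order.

Frequencies that alias to 8.9 kHz are k·fs ± 8.9 kHz for integer k ≥ 0.
k=0: 8.9 kHz.
k=1: 12.4 kHz, 30.2 kHz.
k=2: 33.7 kHz, 51.5 kHz.
k=3: 55 kHz, 72.8 kHz.
Within [14.2 kHz, 40.6 kHz]: 30.2 kHz, 33.7 kHz.

30.2 kHz, 33.7 kHz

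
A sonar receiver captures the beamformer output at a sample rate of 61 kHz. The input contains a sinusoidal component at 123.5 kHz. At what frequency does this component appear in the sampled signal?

1.5 kHz

123.5 kHz mod fs = 1.5 kHz.
1.5 kHz ≤ fs/2 = 30.5 kHz, appears at 1.5 kHz.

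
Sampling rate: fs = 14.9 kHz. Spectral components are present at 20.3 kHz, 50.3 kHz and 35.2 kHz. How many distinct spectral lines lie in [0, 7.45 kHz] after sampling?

2

fs/2 = 7.45 kHz.
20.3 kHz mod fs = 5.4 kHz.
5.4 kHz ≤ fs/2 = 7.45 kHz, appears at 5.4 kHz.
50.3 kHz mod fs = 5.6 kHz.
5.6 kHz ≤ fs/2 = 7.45 kHz, appears at 5.6 kHz.
35.2 kHz mod fs = 5.4 kHz.
5.4 kHz ≤ fs/2 = 7.45 kHz, appears at 5.4 kHz.
Distinct values: {5.4 kHz, 5.6 kHz} → 2.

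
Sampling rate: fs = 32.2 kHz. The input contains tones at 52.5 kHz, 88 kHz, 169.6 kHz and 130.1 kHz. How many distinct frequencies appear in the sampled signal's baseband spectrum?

fs/2 = 16.1 kHz.
52.5 kHz mod fs = 20.3 kHz.
20.3 kHz > fs/2 = 16.1 kHz, folds to fs − 20.3 kHz = 11.9 kHz.
88 kHz mod fs = 23.6 kHz.
23.6 kHz > fs/2 = 16.1 kHz, folds to fs − 23.6 kHz = 8.6 kHz.
169.6 kHz mod fs = 8.6 kHz.
8.6 kHz ≤ fs/2 = 16.1 kHz, appears at 8.6 kHz.
130.1 kHz mod fs = 1.3 kHz.
1.3 kHz ≤ fs/2 = 16.1 kHz, appears at 1.3 kHz.
Distinct values: {1.3 kHz, 8.6 kHz, 11.9 kHz} → 3.

3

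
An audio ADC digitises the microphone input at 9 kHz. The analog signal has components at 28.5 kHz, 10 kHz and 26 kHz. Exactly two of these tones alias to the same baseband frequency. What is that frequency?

fs/2 = 4.5 kHz.
28.5 kHz mod fs = 1.5 kHz.
1.5 kHz ≤ fs/2 = 4.5 kHz, appears at 1.5 kHz.
10 kHz mod fs = 1 kHz.
1 kHz ≤ fs/2 = 4.5 kHz, appears at 1 kHz.
26 kHz mod fs = 8 kHz.
8 kHz > fs/2 = 4.5 kHz, folds to fs − 8 kHz = 1 kHz.
10 kHz and 26 kHz both map to 1 kHz.

1 kHz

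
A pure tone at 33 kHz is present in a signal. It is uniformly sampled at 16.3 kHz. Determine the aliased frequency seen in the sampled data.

0.4 kHz

33 kHz mod fs = 0.4 kHz.
0.4 kHz ≤ fs/2 = 8.15 kHz, appears at 0.4 kHz.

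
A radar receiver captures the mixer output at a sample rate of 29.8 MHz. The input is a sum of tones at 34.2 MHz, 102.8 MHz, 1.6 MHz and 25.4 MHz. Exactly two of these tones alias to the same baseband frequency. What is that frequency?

4.4 MHz

fs/2 = 14.9 MHz.
34.2 MHz mod fs = 4.4 MHz.
4.4 MHz ≤ fs/2 = 14.9 MHz, appears at 4.4 MHz.
102.8 MHz mod fs = 13.4 MHz.
13.4 MHz ≤ fs/2 = 14.9 MHz, appears at 13.4 MHz.
1.6 MHz ≤ fs/2 = 14.9 MHz, passes unchanged.
25.4 MHz > fs/2 = 14.9 MHz, folds to fs − 25.4 MHz = 4.4 MHz.
25.4 MHz and 34.2 MHz both map to 4.4 MHz.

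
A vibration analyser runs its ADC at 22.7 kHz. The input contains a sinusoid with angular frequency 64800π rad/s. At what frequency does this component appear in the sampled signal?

ω = 64800π rad/s → f = ω/(2π) = 32400 Hz = 32.4 kHz.
32.4 kHz mod fs = 9.7 kHz.
9.7 kHz ≤ fs/2 = 11.35 kHz, appears at 9.7 kHz.

9.7 kHz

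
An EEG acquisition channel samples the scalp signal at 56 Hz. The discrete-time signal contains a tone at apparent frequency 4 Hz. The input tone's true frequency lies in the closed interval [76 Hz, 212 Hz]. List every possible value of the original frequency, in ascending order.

Frequencies that alias to 4 Hz are k·fs ± 4 Hz for integer k ≥ 0.
k=0: 4 Hz.
k=1: 52 Hz, 60 Hz.
k=2: 108 Hz, 116 Hz.
k=3: 164 Hz, 172 Hz.
k=4: 220 Hz, 228 Hz.
Within [76 Hz, 212 Hz]: 108 Hz, 116 Hz, 164 Hz, 172 Hz.

108 Hz, 116 Hz, 164 Hz, 172 Hz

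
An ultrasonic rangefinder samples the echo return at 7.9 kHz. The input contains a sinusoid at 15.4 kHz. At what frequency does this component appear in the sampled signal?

15.4 kHz mod fs = 7.5 kHz.
7.5 kHz > fs/2 = 3.95 kHz, folds to fs − 7.5 kHz = 0.4 kHz.

0.4 kHz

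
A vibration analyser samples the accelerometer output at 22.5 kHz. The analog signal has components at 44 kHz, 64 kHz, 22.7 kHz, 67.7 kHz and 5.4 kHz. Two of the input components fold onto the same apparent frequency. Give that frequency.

fs/2 = 11.25 kHz.
44 kHz mod fs = 21.5 kHz.
21.5 kHz > fs/2 = 11.25 kHz, folds to fs − 21.5 kHz = 1 kHz.
64 kHz mod fs = 19 kHz.
19 kHz > fs/2 = 11.25 kHz, folds to fs − 19 kHz = 3.5 kHz.
22.7 kHz mod fs = 0.2 kHz.
0.2 kHz ≤ fs/2 = 11.25 kHz, appears at 0.2 kHz.
67.7 kHz mod fs = 0.2 kHz.
0.2 kHz ≤ fs/2 = 11.25 kHz, appears at 0.2 kHz.
5.4 kHz ≤ fs/2 = 11.25 kHz, passes unchanged.
22.7 kHz and 67.7 kHz both map to 0.2 kHz.

0.2 kHz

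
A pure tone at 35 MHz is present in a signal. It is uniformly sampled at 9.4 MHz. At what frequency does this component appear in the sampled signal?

35 MHz mod fs = 6.8 MHz.
6.8 MHz > fs/2 = 4.7 MHz, folds to fs − 6.8 MHz = 2.6 MHz.

2.6 MHz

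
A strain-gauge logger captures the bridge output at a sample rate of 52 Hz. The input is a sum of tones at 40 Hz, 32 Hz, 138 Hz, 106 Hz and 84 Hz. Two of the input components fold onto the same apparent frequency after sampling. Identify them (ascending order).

32 Hz, 84 Hz

fs/2 = 26 Hz.
40 Hz > fs/2 = 26 Hz, folds to fs − 40 Hz = 12 Hz.
32 Hz > fs/2 = 26 Hz, folds to fs − 32 Hz = 20 Hz.
138 Hz mod fs = 34 Hz.
34 Hz > fs/2 = 26 Hz, folds to fs − 34 Hz = 18 Hz.
106 Hz mod fs = 2 Hz.
2 Hz ≤ fs/2 = 26 Hz, appears at 2 Hz.
84 Hz mod fs = 32 Hz.
32 Hz > fs/2 = 26 Hz, folds to fs − 32 Hz = 20 Hz.
32 Hz and 84 Hz both map to 20 Hz.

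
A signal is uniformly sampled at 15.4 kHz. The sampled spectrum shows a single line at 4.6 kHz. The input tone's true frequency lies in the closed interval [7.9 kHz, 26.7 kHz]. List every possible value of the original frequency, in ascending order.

10.8 kHz, 20 kHz, 26.2 kHz

Frequencies that alias to 4.6 kHz are k·fs ± 4.6 kHz for integer k ≥ 0.
k=0: 4.6 kHz.
k=1: 10.8 kHz, 20 kHz.
k=2: 26.2 kHz, 35.4 kHz.
k=3: 41.6 kHz, 50.8 kHz.
Within [7.9 kHz, 26.7 kHz]: 10.8 kHz, 20 kHz, 26.2 kHz.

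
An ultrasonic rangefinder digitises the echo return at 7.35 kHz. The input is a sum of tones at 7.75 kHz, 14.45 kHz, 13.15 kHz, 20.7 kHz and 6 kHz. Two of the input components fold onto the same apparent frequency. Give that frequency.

fs/2 = 3.675 kHz.
7.75 kHz mod fs = 0.4 kHz.
0.4 kHz ≤ fs/2 = 3.675 kHz, appears at 0.4 kHz.
14.45 kHz mod fs = 7.1 kHz.
7.1 kHz > fs/2 = 3.675 kHz, folds to fs − 7.1 kHz = 0.25 kHz.
13.15 kHz mod fs = 5.8 kHz.
5.8 kHz > fs/2 = 3.675 kHz, folds to fs − 5.8 kHz = 1.55 kHz.
20.7 kHz mod fs = 6 kHz.
6 kHz > fs/2 = 3.675 kHz, folds to fs − 6 kHz = 1.35 kHz.
6 kHz > fs/2 = 3.675 kHz, folds to fs − 6 kHz = 1.35 kHz.
6 kHz and 20.7 kHz both map to 1.35 kHz.

1.35 kHz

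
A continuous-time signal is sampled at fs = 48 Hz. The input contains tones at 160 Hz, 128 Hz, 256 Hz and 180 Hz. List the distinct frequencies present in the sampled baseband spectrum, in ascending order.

fs/2 = 24 Hz.
160 Hz mod fs = 16 Hz.
16 Hz ≤ fs/2 = 24 Hz, appears at 16 Hz.
128 Hz mod fs = 32 Hz.
32 Hz > fs/2 = 24 Hz, folds to fs − 32 Hz = 16 Hz.
256 Hz mod fs = 16 Hz.
16 Hz ≤ fs/2 = 24 Hz, appears at 16 Hz.
180 Hz mod fs = 36 Hz.
36 Hz > fs/2 = 24 Hz, folds to fs − 36 Hz = 12 Hz.
Distinct values: {12 Hz, 16 Hz}.

12 Hz, 16 Hz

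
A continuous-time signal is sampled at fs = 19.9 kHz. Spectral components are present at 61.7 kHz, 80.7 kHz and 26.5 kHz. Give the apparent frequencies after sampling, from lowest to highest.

fs/2 = 9.95 kHz.
61.7 kHz mod fs = 2 kHz.
2 kHz ≤ fs/2 = 9.95 kHz, appears at 2 kHz.
80.7 kHz mod fs = 1.1 kHz.
1.1 kHz ≤ fs/2 = 9.95 kHz, appears at 1.1 kHz.
26.5 kHz mod fs = 6.6 kHz.
6.6 kHz ≤ fs/2 = 9.95 kHz, appears at 6.6 kHz.
Distinct values: {1.1 kHz, 2 kHz, 6.6 kHz}.

1.1 kHz, 2 kHz, 6.6 kHz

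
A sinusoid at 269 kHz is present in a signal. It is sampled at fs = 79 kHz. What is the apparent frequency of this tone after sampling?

269 kHz mod fs = 32 kHz.
32 kHz ≤ fs/2 = 39.5 kHz, appears at 32 kHz.

32 kHz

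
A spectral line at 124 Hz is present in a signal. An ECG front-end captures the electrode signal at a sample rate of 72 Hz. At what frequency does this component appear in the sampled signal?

20 Hz

124 Hz mod fs = 52 Hz.
52 Hz > fs/2 = 36 Hz, folds to fs − 52 Hz = 20 Hz.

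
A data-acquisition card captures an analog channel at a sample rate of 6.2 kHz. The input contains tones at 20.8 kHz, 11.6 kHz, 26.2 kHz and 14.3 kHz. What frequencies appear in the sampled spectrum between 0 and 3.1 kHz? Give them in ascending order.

0.8 kHz, 1.4 kHz, 1.9 kHz, 2.2 kHz

fs/2 = 3.1 kHz.
20.8 kHz mod fs = 2.2 kHz.
2.2 kHz ≤ fs/2 = 3.1 kHz, appears at 2.2 kHz.
11.6 kHz mod fs = 5.4 kHz.
5.4 kHz > fs/2 = 3.1 kHz, folds to fs − 5.4 kHz = 0.8 kHz.
26.2 kHz mod fs = 1.4 kHz.
1.4 kHz ≤ fs/2 = 3.1 kHz, appears at 1.4 kHz.
14.3 kHz mod fs = 1.9 kHz.
1.9 kHz ≤ fs/2 = 3.1 kHz, appears at 1.9 kHz.
Distinct values: {0.8 kHz, 1.4 kHz, 1.9 kHz, 2.2 kHz}.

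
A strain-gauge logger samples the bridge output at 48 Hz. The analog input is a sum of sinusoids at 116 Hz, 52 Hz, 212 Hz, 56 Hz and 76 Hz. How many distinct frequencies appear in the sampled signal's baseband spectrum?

fs/2 = 24 Hz.
116 Hz mod fs = 20 Hz.
20 Hz ≤ fs/2 = 24 Hz, appears at 20 Hz.
52 Hz mod fs = 4 Hz.
4 Hz ≤ fs/2 = 24 Hz, appears at 4 Hz.
212 Hz mod fs = 20 Hz.
20 Hz ≤ fs/2 = 24 Hz, appears at 20 Hz.
56 Hz mod fs = 8 Hz.
8 Hz ≤ fs/2 = 24 Hz, appears at 8 Hz.
76 Hz mod fs = 28 Hz.
28 Hz > fs/2 = 24 Hz, folds to fs − 28 Hz = 20 Hz.
Distinct values: {4 Hz, 8 Hz, 20 Hz} → 3.

3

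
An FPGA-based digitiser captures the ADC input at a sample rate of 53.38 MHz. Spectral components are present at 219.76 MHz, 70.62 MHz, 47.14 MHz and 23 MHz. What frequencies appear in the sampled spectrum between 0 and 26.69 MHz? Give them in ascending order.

fs/2 = 26.69 MHz.
219.76 MHz mod fs = 6.24 MHz.
6.24 MHz ≤ fs/2 = 26.69 MHz, appears at 6.24 MHz.
70.62 MHz mod fs = 17.24 MHz.
17.24 MHz ≤ fs/2 = 26.69 MHz, appears at 17.24 MHz.
47.14 MHz > fs/2 = 26.69 MHz, folds to fs − 47.14 MHz = 6.24 MHz.
23 MHz ≤ fs/2 = 26.69 MHz, passes unchanged.
Distinct values: {6.24 MHz, 17.24 MHz, 23 MHz}.

6.24 MHz, 17.24 MHz, 23 MHz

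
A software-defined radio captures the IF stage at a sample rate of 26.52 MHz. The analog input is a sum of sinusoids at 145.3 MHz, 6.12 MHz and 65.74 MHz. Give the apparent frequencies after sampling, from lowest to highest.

fs/2 = 13.26 MHz.
145.3 MHz mod fs = 12.7 MHz.
12.7 MHz ≤ fs/2 = 13.26 MHz, appears at 12.7 MHz.
6.12 MHz ≤ fs/2 = 13.26 MHz, passes unchanged.
65.74 MHz mod fs = 12.7 MHz.
12.7 MHz ≤ fs/2 = 13.26 MHz, appears at 12.7 MHz.
Distinct values: {6.12 MHz, 12.7 MHz}.

6.12 MHz, 12.7 MHz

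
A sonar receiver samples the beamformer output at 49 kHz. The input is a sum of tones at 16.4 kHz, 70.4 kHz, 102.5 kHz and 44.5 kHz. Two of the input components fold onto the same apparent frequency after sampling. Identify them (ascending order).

fs/2 = 24.5 kHz.
16.4 kHz ≤ fs/2 = 24.5 kHz, passes unchanged.
70.4 kHz mod fs = 21.4 kHz.
21.4 kHz ≤ fs/2 = 24.5 kHz, appears at 21.4 kHz.
102.5 kHz mod fs = 4.5 kHz.
4.5 kHz ≤ fs/2 = 24.5 kHz, appears at 4.5 kHz.
44.5 kHz > fs/2 = 24.5 kHz, folds to fs − 44.5 kHz = 4.5 kHz.
44.5 kHz and 102.5 kHz both map to 4.5 kHz.

44.5 kHz, 102.5 kHz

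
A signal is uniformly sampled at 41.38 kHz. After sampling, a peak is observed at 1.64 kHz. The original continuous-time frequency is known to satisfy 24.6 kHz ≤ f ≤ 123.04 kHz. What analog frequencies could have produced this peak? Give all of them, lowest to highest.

39.74 kHz, 43.02 kHz, 81.12 kHz, 84.4 kHz, 122.5 kHz

Frequencies that alias to 1.64 kHz are k·fs ± 1.64 kHz for integer k ≥ 0.
k=0: 1.64 kHz.
k=1: 39.74 kHz, 43.02 kHz.
k=2: 81.12 kHz, 84.4 kHz.
k=3: 122.5 kHz, 125.78 kHz.
k=4: 163.88 kHz, 167.16 kHz.
Within [24.6 kHz, 123.04 kHz]: 39.74 kHz, 43.02 kHz, 81.12 kHz, 84.4 kHz, 122.5 kHz.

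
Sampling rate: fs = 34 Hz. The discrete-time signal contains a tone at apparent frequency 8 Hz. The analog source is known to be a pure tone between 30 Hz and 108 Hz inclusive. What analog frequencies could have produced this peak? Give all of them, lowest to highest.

Frequencies that alias to 8 Hz are k·fs ± 8 Hz for integer k ≥ 0.
k=0: 8 Hz.
k=1: 26 Hz, 42 Hz.
k=2: 60 Hz, 76 Hz.
k=3: 94 Hz, 110 Hz.
k=4: 128 Hz, 144 Hz.
Within [30 Hz, 108 Hz]: 42 Hz, 60 Hz, 76 Hz, 94 Hz.

42 Hz, 60 Hz, 76 Hz, 94 Hz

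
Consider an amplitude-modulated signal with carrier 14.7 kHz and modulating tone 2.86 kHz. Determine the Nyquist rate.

AM sidebands sit at fc ± fm = 11.84 kHz and 17.56 kHz.
Highest-frequency component: 17.56 kHz.
Nyquist rate = 2 × 17.56 kHz = 35.12 kHz.

35.12 kHz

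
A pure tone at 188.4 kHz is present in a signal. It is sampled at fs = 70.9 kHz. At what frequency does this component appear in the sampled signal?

24.3 kHz

188.4 kHz mod fs = 46.6 kHz.
46.6 kHz > fs/2 = 35.45 kHz, folds to fs − 46.6 kHz = 24.3 kHz.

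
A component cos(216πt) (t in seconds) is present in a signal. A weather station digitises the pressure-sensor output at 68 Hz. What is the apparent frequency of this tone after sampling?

28 Hz

ω = 216π rad/s → f = ω/(2π) = 108 Hz.
108 Hz mod fs = 40 Hz.
40 Hz > fs/2 = 34 Hz, folds to fs − 40 Hz = 28 Hz.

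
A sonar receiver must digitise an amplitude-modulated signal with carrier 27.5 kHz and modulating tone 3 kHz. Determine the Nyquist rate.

AM sidebands sit at fc ± fm = 24.5 kHz and 30.5 kHz.
Highest-frequency component: 30.5 kHz.
Nyquist rate = 2 × 30.5 kHz = 61 kHz.

61 kHz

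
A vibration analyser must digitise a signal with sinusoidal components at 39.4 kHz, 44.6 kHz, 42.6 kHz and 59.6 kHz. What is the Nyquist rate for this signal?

Highest-frequency component: 59.6 kHz.
Nyquist rate = 2 × 59.6 kHz = 119.2 kHz.

119.2 kHz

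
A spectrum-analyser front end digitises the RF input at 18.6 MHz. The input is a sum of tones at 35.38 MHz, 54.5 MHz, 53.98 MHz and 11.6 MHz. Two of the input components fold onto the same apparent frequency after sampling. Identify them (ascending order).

35.38 MHz, 53.98 MHz

fs/2 = 9.3 MHz.
35.38 MHz mod fs = 16.78 MHz.
16.78 MHz > fs/2 = 9.3 MHz, folds to fs − 16.78 MHz = 1.82 MHz.
54.5 MHz mod fs = 17.3 MHz.
17.3 MHz > fs/2 = 9.3 MHz, folds to fs − 17.3 MHz = 1.3 MHz.
53.98 MHz mod fs = 16.78 MHz.
16.78 MHz > fs/2 = 9.3 MHz, folds to fs − 16.78 MHz = 1.82 MHz.
11.6 MHz > fs/2 = 9.3 MHz, folds to fs − 11.6 MHz = 7 MHz.
35.38 MHz and 53.98 MHz both map to 1.82 MHz.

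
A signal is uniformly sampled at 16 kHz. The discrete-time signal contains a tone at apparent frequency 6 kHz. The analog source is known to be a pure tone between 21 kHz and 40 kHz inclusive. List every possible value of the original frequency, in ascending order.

22 kHz, 26 kHz, 38 kHz

Frequencies that alias to 6 kHz are k·fs ± 6 kHz for integer k ≥ 0.
k=0: 6 kHz.
k=1: 10 kHz, 22 kHz.
k=2: 26 kHz, 38 kHz.
k=3: 42 kHz, 54 kHz.
Within [21 kHz, 40 kHz]: 22 kHz, 26 kHz, 38 kHz.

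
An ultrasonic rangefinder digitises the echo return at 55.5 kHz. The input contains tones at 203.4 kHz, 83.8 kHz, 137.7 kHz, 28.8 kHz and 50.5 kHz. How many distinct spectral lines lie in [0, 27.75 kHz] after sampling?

fs/2 = 27.75 kHz.
203.4 kHz mod fs = 36.9 kHz.
36.9 kHz > fs/2 = 27.75 kHz, folds to fs − 36.9 kHz = 18.6 kHz.
83.8 kHz mod fs = 28.3 kHz.
28.3 kHz > fs/2 = 27.75 kHz, folds to fs − 28.3 kHz = 27.2 kHz.
137.7 kHz mod fs = 26.7 kHz.
26.7 kHz ≤ fs/2 = 27.75 kHz, appears at 26.7 kHz.
28.8 kHz > fs/2 = 27.75 kHz, folds to fs − 28.8 kHz = 26.7 kHz.
50.5 kHz > fs/2 = 27.75 kHz, folds to fs − 50.5 kHz = 5 kHz.
Distinct values: {5 kHz, 18.6 kHz, 26.7 kHz, 27.2 kHz} → 4.

4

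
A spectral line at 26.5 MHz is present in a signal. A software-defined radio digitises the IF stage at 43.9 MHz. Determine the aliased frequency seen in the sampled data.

26.5 MHz > fs/2 = 21.95 MHz, folds to fs − 26.5 MHz = 17.4 MHz.

17.4 MHz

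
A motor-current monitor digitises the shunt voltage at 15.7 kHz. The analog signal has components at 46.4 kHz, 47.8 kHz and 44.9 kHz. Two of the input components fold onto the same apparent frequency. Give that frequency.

0.7 kHz

fs/2 = 7.85 kHz.
46.4 kHz mod fs = 15 kHz.
15 kHz > fs/2 = 7.85 kHz, folds to fs − 15 kHz = 0.7 kHz.
47.8 kHz mod fs = 0.7 kHz.
0.7 kHz ≤ fs/2 = 7.85 kHz, appears at 0.7 kHz.
44.9 kHz mod fs = 13.5 kHz.
13.5 kHz > fs/2 = 7.85 kHz, folds to fs − 13.5 kHz = 2.2 kHz.
46.4 kHz and 47.8 kHz both map to 0.7 kHz.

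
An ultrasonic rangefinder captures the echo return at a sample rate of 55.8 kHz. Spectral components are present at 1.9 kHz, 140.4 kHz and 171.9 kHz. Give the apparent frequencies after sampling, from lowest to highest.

1.9 kHz, 4.5 kHz, 27 kHz

fs/2 = 27.9 kHz.
1.9 kHz ≤ fs/2 = 27.9 kHz, passes unchanged.
140.4 kHz mod fs = 28.8 kHz.
28.8 kHz > fs/2 = 27.9 kHz, folds to fs − 28.8 kHz = 27 kHz.
171.9 kHz mod fs = 4.5 kHz.
4.5 kHz ≤ fs/2 = 27.9 kHz, appears at 4.5 kHz.
Distinct values: {1.9 kHz, 4.5 kHz, 27 kHz}.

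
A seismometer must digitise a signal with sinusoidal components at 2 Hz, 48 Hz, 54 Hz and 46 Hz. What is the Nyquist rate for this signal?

Highest-frequency component: 54 Hz.
Nyquist rate = 2 × 54 Hz = 108 Hz.

108 Hz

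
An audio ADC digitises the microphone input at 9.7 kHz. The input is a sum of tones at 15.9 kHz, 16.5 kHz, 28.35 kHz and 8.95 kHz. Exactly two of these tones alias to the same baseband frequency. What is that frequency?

0.75 kHz

fs/2 = 4.85 kHz.
15.9 kHz mod fs = 6.2 kHz.
6.2 kHz > fs/2 = 4.85 kHz, folds to fs − 6.2 kHz = 3.5 kHz.
16.5 kHz mod fs = 6.8 kHz.
6.8 kHz > fs/2 = 4.85 kHz, folds to fs − 6.8 kHz = 2.9 kHz.
28.35 kHz mod fs = 8.95 kHz.
8.95 kHz > fs/2 = 4.85 kHz, folds to fs − 8.95 kHz = 0.75 kHz.
8.95 kHz > fs/2 = 4.85 kHz, folds to fs − 8.95 kHz = 0.75 kHz.
8.95 kHz and 28.35 kHz both map to 0.75 kHz.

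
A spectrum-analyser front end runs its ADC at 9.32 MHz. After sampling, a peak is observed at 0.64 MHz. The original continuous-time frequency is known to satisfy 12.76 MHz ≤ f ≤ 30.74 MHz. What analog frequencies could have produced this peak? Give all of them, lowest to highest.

18 MHz, 19.28 MHz, 27.32 MHz, 28.6 MHz

Frequencies that alias to 0.64 MHz are k·fs ± 0.64 MHz for integer k ≥ 0.
k=0: 0.64 MHz.
k=1: 8.68 MHz, 9.96 MHz.
k=2: 18 MHz, 19.28 MHz.
k=3: 27.32 MHz, 28.6 MHz.
k=4: 36.64 MHz, 37.92 MHz.
Within [12.76 MHz, 30.74 MHz]: 18 MHz, 19.28 MHz, 27.32 MHz, 28.6 MHz.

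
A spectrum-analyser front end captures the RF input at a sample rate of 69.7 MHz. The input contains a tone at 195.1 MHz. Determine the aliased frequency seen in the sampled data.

14 MHz

195.1 MHz mod fs = 55.7 MHz.
55.7 MHz > fs/2 = 34.85 MHz, folds to fs − 55.7 MHz = 14 MHz.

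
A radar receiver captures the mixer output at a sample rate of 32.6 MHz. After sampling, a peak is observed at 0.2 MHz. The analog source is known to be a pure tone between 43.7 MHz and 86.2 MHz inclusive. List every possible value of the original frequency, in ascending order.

65 MHz, 65.4 MHz

Frequencies that alias to 0.2 MHz are k·fs ± 0.2 MHz for integer k ≥ 0.
k=0: 0.2 MHz.
k=1: 32.4 MHz, 32.8 MHz.
k=2: 65 MHz, 65.4 MHz.
k=3: 97.6 MHz, 98 MHz.
Within [43.7 MHz, 86.2 MHz]: 65 MHz, 65.4 MHz.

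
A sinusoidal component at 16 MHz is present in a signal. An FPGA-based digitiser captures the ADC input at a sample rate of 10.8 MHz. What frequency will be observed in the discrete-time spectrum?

5.2 MHz

16 MHz mod fs = 5.2 MHz.
5.2 MHz ≤ fs/2 = 5.4 MHz, appears at 5.2 MHz.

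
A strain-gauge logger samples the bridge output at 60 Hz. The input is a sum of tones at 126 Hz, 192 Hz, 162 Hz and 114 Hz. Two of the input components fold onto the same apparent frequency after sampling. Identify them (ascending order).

114 Hz, 126 Hz

fs/2 = 30 Hz.
126 Hz mod fs = 6 Hz.
6 Hz ≤ fs/2 = 30 Hz, appears at 6 Hz.
192 Hz mod fs = 12 Hz.
12 Hz ≤ fs/2 = 30 Hz, appears at 12 Hz.
162 Hz mod fs = 42 Hz.
42 Hz > fs/2 = 30 Hz, folds to fs − 42 Hz = 18 Hz.
114 Hz mod fs = 54 Hz.
54 Hz > fs/2 = 30 Hz, folds to fs − 54 Hz = 6 Hz.
114 Hz and 126 Hz both map to 6 Hz.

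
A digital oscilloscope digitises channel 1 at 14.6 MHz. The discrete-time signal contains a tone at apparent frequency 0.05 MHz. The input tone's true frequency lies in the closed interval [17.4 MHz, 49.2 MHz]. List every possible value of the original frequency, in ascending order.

29.15 MHz, 29.25 MHz, 43.75 MHz, 43.85 MHz

Frequencies that alias to 0.05 MHz are k·fs ± 0.05 MHz for integer k ≥ 0.
k=0: 0.05 MHz.
k=1: 14.55 MHz, 14.65 MHz.
k=2: 29.15 MHz, 29.25 MHz.
k=3: 43.75 MHz, 43.85 MHz.
k=4: 58.35 MHz, 58.45 MHz.
Within [17.4 MHz, 49.2 MHz]: 29.15 MHz, 29.25 MHz, 43.75 MHz, 43.85 MHz.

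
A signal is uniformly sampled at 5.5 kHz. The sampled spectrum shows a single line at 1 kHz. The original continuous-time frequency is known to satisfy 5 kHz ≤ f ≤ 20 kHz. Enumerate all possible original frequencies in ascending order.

6.5 kHz, 10 kHz, 12 kHz, 15.5 kHz, 17.5 kHz

Frequencies that alias to 1 kHz are k·fs ± 1 kHz for integer k ≥ 0.
k=0: 1 kHz.
k=1: 4.5 kHz, 6.5 kHz.
k=2: 10 kHz, 12 kHz.
k=3: 15.5 kHz, 17.5 kHz.
k=4: 21 kHz, 23 kHz.
Within [5 kHz, 20 kHz]: 6.5 kHz, 10 kHz, 12 kHz, 15.5 kHz, 17.5 kHz.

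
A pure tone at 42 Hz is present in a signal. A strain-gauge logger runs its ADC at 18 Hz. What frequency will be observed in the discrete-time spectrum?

6 Hz

42 Hz mod fs = 6 Hz.
6 Hz ≤ fs/2 = 9 Hz, appears at 6 Hz.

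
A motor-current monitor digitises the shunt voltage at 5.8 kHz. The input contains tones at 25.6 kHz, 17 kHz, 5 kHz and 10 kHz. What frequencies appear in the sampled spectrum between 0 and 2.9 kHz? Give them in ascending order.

0.4 kHz, 0.8 kHz, 1.6 kHz, 2.4 kHz

fs/2 = 2.9 kHz.
25.6 kHz mod fs = 2.4 kHz.
2.4 kHz ≤ fs/2 = 2.9 kHz, appears at 2.4 kHz.
17 kHz mod fs = 5.4 kHz.
5.4 kHz > fs/2 = 2.9 kHz, folds to fs − 5.4 kHz = 0.4 kHz.
5 kHz > fs/2 = 2.9 kHz, folds to fs − 5 kHz = 0.8 kHz.
10 kHz mod fs = 4.2 kHz.
4.2 kHz > fs/2 = 2.9 kHz, folds to fs − 4.2 kHz = 1.6 kHz.
Distinct values: {0.4 kHz, 0.8 kHz, 1.6 kHz, 2.4 kHz}.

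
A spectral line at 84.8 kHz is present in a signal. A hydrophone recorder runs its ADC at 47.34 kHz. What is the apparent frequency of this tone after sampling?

9.88 kHz

84.8 kHz mod fs = 37.46 kHz.
37.46 kHz > fs/2 = 23.67 kHz, folds to fs − 37.46 kHz = 9.88 kHz.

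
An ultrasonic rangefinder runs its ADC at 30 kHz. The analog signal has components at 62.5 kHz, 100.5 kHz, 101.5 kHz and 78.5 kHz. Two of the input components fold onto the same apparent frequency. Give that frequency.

fs/2 = 15 kHz.
62.5 kHz mod fs = 2.5 kHz.
2.5 kHz ≤ fs/2 = 15 kHz, appears at 2.5 kHz.
100.5 kHz mod fs = 10.5 kHz.
10.5 kHz ≤ fs/2 = 15 kHz, appears at 10.5 kHz.
101.5 kHz mod fs = 11.5 kHz.
11.5 kHz ≤ fs/2 = 15 kHz, appears at 11.5 kHz.
78.5 kHz mod fs = 18.5 kHz.
18.5 kHz > fs/2 = 15 kHz, folds to fs − 18.5 kHz = 11.5 kHz.
78.5 kHz and 101.5 kHz both map to 11.5 kHz.

11.5 kHz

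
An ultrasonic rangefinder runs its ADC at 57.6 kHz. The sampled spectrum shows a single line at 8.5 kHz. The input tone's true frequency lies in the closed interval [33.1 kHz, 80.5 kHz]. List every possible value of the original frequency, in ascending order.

49.1 kHz, 66.1 kHz

Frequencies that alias to 8.5 kHz are k·fs ± 8.5 kHz for integer k ≥ 0.
k=0: 8.5 kHz.
k=1: 49.1 kHz, 66.1 kHz.
k=2: 106.7 kHz, 123.7 kHz.
Within [33.1 kHz, 80.5 kHz]: 49.1 kHz, 66.1 kHz.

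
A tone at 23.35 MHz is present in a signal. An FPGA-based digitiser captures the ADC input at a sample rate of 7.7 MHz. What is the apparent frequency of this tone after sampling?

0.25 MHz

23.35 MHz mod fs = 0.25 MHz.
0.25 MHz ≤ fs/2 = 3.85 MHz, appears at 0.25 MHz.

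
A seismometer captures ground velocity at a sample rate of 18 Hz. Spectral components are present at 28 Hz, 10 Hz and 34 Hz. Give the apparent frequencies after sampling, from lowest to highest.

fs/2 = 9 Hz.
28 Hz mod fs = 10 Hz.
10 Hz > fs/2 = 9 Hz, folds to fs − 10 Hz = 8 Hz.
10 Hz > fs/2 = 9 Hz, folds to fs − 10 Hz = 8 Hz.
34 Hz mod fs = 16 Hz.
16 Hz > fs/2 = 9 Hz, folds to fs − 16 Hz = 2 Hz.
Distinct values: {2 Hz, 8 Hz}.

2 Hz, 8 Hz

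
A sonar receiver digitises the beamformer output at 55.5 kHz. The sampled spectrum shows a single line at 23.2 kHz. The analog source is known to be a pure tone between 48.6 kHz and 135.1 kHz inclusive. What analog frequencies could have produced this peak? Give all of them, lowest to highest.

Frequencies that alias to 23.2 kHz are k·fs ± 23.2 kHz for integer k ≥ 0.
k=0: 23.2 kHz.
k=1: 32.3 kHz, 78.7 kHz.
k=2: 87.8 kHz, 134.2 kHz.
k=3: 143.3 kHz, 189.7 kHz.
Within [48.6 kHz, 135.1 kHz]: 78.7 kHz, 87.8 kHz, 134.2 kHz.

78.7 kHz, 87.8 kHz, 134.2 kHz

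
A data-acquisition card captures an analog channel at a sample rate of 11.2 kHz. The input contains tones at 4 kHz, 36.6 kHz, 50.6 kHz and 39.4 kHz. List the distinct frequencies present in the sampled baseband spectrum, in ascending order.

3 kHz, 4 kHz, 5.4 kHz

fs/2 = 5.6 kHz.
4 kHz ≤ fs/2 = 5.6 kHz, passes unchanged.
36.6 kHz mod fs = 3 kHz.
3 kHz ≤ fs/2 = 5.6 kHz, appears at 3 kHz.
50.6 kHz mod fs = 5.8 kHz.
5.8 kHz > fs/2 = 5.6 kHz, folds to fs − 5.8 kHz = 5.4 kHz.
39.4 kHz mod fs = 5.8 kHz.
5.8 kHz > fs/2 = 5.6 kHz, folds to fs − 5.8 kHz = 5.4 kHz.
Distinct values: {3 kHz, 4 kHz, 5.4 kHz}.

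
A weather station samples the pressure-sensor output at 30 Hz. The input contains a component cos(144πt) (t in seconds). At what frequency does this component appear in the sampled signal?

12 Hz

ω = 144π rad/s → f = ω/(2π) = 72 Hz.
72 Hz mod fs = 12 Hz.
12 Hz ≤ fs/2 = 15 Hz, appears at 12 Hz.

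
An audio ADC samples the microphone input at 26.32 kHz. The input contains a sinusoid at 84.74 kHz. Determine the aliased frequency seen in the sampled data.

5.78 kHz

84.74 kHz mod fs = 5.78 kHz.
5.78 kHz ≤ fs/2 = 13.16 kHz, appears at 5.78 kHz.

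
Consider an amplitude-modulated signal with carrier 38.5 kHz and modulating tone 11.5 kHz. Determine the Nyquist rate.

AM sidebands sit at fc ± fm = 27 kHz and 50 kHz.
Highest-frequency component: 50 kHz.
Nyquist rate = 2 × 50 kHz = 100 kHz.

100 kHz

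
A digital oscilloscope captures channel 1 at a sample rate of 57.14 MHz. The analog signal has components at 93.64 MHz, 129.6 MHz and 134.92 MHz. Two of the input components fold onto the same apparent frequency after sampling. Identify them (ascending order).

fs/2 = 28.57 MHz.
93.64 MHz mod fs = 36.5 MHz.
36.5 MHz > fs/2 = 28.57 MHz, folds to fs − 36.5 MHz = 20.64 MHz.
129.6 MHz mod fs = 15.32 MHz.
15.32 MHz ≤ fs/2 = 28.57 MHz, appears at 15.32 MHz.
134.92 MHz mod fs = 20.64 MHz.
20.64 MHz ≤ fs/2 = 28.57 MHz, appears at 20.64 MHz.
93.64 MHz and 134.92 MHz both map to 20.64 MHz.

93.64 MHz, 134.92 MHz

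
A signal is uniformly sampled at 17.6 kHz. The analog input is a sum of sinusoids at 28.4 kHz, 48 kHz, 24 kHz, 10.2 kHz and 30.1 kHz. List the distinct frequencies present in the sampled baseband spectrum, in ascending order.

fs/2 = 8.8 kHz.
28.4 kHz mod fs = 10.8 kHz.
10.8 kHz > fs/2 = 8.8 kHz, folds to fs − 10.8 kHz = 6.8 kHz.
48 kHz mod fs = 12.8 kHz.
12.8 kHz > fs/2 = 8.8 kHz, folds to fs − 12.8 kHz = 4.8 kHz.
24 kHz mod fs = 6.4 kHz.
6.4 kHz ≤ fs/2 = 8.8 kHz, appears at 6.4 kHz.
10.2 kHz > fs/2 = 8.8 kHz, folds to fs − 10.2 kHz = 7.4 kHz.
30.1 kHz mod fs = 12.5 kHz.
12.5 kHz > fs/2 = 8.8 kHz, folds to fs − 12.5 kHz = 5.1 kHz.
Distinct values: {4.8 kHz, 5.1 kHz, 6.4 kHz, 6.8 kHz, 7.4 kHz}.

4.8 kHz, 5.1 kHz, 6.4 kHz, 6.8 kHz, 7.4 kHz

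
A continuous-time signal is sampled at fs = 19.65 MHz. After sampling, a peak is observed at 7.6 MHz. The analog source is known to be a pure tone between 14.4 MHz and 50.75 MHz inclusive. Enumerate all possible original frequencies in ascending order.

27.25 MHz, 31.7 MHz, 46.9 MHz

Frequencies that alias to 7.6 MHz are k·fs ± 7.6 MHz for integer k ≥ 0.
k=0: 7.6 MHz.
k=1: 12.05 MHz, 27.25 MHz.
k=2: 31.7 MHz, 46.9 MHz.
k=3: 51.35 MHz, 66.55 MHz.
Within [14.4 MHz, 50.75 MHz]: 27.25 MHz, 31.7 MHz, 46.9 MHz.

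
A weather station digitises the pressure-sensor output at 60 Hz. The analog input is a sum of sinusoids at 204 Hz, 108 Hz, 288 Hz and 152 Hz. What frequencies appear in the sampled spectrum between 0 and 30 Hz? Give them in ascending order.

fs/2 = 30 Hz.
204 Hz mod fs = 24 Hz.
24 Hz ≤ fs/2 = 30 Hz, appears at 24 Hz.
108 Hz mod fs = 48 Hz.
48 Hz > fs/2 = 30 Hz, folds to fs − 48 Hz = 12 Hz.
288 Hz mod fs = 48 Hz.
48 Hz > fs/2 = 30 Hz, folds to fs − 48 Hz = 12 Hz.
152 Hz mod fs = 32 Hz.
32 Hz > fs/2 = 30 Hz, folds to fs − 32 Hz = 28 Hz.
Distinct values: {12 Hz, 24 Hz, 28 Hz}.

12 Hz, 24 Hz, 28 Hz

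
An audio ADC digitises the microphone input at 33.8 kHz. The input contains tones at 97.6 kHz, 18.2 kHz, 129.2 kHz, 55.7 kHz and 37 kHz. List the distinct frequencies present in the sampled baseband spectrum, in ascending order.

3.2 kHz, 3.8 kHz, 6 kHz, 11.9 kHz, 15.6 kHz

fs/2 = 16.9 kHz.
97.6 kHz mod fs = 30 kHz.
30 kHz > fs/2 = 16.9 kHz, folds to fs − 30 kHz = 3.8 kHz.
18.2 kHz > fs/2 = 16.9 kHz, folds to fs − 18.2 kHz = 15.6 kHz.
129.2 kHz mod fs = 27.8 kHz.
27.8 kHz > fs/2 = 16.9 kHz, folds to fs − 27.8 kHz = 6 kHz.
55.7 kHz mod fs = 21.9 kHz.
21.9 kHz > fs/2 = 16.9 kHz, folds to fs − 21.9 kHz = 11.9 kHz.
37 kHz mod fs = 3.2 kHz.
3.2 kHz ≤ fs/2 = 16.9 kHz, appears at 3.2 kHz.
Distinct values: {3.2 kHz, 3.8 kHz, 6 kHz, 11.9 kHz, 15.6 kHz}.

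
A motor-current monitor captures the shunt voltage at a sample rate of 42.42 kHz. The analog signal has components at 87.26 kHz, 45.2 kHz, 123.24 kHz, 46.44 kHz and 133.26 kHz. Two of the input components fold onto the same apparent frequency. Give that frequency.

4.02 kHz

fs/2 = 21.21 kHz.
87.26 kHz mod fs = 2.42 kHz.
2.42 kHz ≤ fs/2 = 21.21 kHz, appears at 2.42 kHz.
45.2 kHz mod fs = 2.78 kHz.
2.78 kHz ≤ fs/2 = 21.21 kHz, appears at 2.78 kHz.
123.24 kHz mod fs = 38.4 kHz.
38.4 kHz > fs/2 = 21.21 kHz, folds to fs − 38.4 kHz = 4.02 kHz.
46.44 kHz mod fs = 4.02 kHz.
4.02 kHz ≤ fs/2 = 21.21 kHz, appears at 4.02 kHz.
133.26 kHz mod fs = 6 kHz.
6 kHz ≤ fs/2 = 21.21 kHz, appears at 6 kHz.
46.44 kHz and 123.24 kHz both map to 4.02 kHz.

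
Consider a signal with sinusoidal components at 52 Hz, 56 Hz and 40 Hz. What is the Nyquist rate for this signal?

112 Hz

Highest-frequency component: 56 Hz.
Nyquist rate = 2 × 56 Hz = 112 Hz.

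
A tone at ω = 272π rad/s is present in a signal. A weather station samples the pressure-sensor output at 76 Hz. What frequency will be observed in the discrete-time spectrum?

ω = 272π rad/s → f = ω/(2π) = 136 Hz.
136 Hz mod fs = 60 Hz.
60 Hz > fs/2 = 38 Hz, folds to fs − 60 Hz = 16 Hz.

16 Hz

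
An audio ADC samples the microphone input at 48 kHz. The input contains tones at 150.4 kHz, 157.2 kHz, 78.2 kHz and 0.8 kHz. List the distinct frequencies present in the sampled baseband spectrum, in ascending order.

fs/2 = 24 kHz.
150.4 kHz mod fs = 6.4 kHz.
6.4 kHz ≤ fs/2 = 24 kHz, appears at 6.4 kHz.
157.2 kHz mod fs = 13.2 kHz.
13.2 kHz ≤ fs/2 = 24 kHz, appears at 13.2 kHz.
78.2 kHz mod fs = 30.2 kHz.
30.2 kHz > fs/2 = 24 kHz, folds to fs − 30.2 kHz = 17.8 kHz.
0.8 kHz ≤ fs/2 = 24 kHz, passes unchanged.
Distinct values: {0.8 kHz, 6.4 kHz, 13.2 kHz, 17.8 kHz}.

0.8 kHz, 6.4 kHz, 13.2 kHz, 17.8 kHz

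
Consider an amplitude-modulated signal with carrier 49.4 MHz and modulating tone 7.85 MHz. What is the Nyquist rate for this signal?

114.5 MHz

AM sidebands sit at fc ± fm = 41.55 MHz and 57.25 MHz.
Highest-frequency component: 57.25 MHz.
Nyquist rate = 2 × 57.25 MHz = 114.5 MHz.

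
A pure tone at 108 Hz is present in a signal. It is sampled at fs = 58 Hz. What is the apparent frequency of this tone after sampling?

8 Hz

108 Hz mod fs = 50 Hz.
50 Hz > fs/2 = 29 Hz, folds to fs − 50 Hz = 8 Hz.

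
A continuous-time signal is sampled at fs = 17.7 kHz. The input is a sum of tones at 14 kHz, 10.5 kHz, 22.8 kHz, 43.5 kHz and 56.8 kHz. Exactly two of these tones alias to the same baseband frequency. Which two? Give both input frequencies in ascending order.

fs/2 = 8.85 kHz.
14 kHz > fs/2 = 8.85 kHz, folds to fs − 14 kHz = 3.7 kHz.
10.5 kHz > fs/2 = 8.85 kHz, folds to fs − 10.5 kHz = 7.2 kHz.
22.8 kHz mod fs = 5.1 kHz.
5.1 kHz ≤ fs/2 = 8.85 kHz, appears at 5.1 kHz.
43.5 kHz mod fs = 8.1 kHz.
8.1 kHz ≤ fs/2 = 8.85 kHz, appears at 8.1 kHz.
56.8 kHz mod fs = 3.7 kHz.
3.7 kHz ≤ fs/2 = 8.85 kHz, appears at 3.7 kHz.
14 kHz and 56.8 kHz both map to 3.7 kHz.

14 kHz, 56.8 kHz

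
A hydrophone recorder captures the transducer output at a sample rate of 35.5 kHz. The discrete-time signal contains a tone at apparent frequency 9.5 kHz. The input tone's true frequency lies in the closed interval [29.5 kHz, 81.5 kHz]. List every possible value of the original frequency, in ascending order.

Frequencies that alias to 9.5 kHz are k·fs ± 9.5 kHz for integer k ≥ 0.
k=0: 9.5 kHz.
k=1: 26 kHz, 45 kHz.
k=2: 61.5 kHz, 80.5 kHz.
k=3: 97 kHz, 116 kHz.
Within [29.5 kHz, 81.5 kHz]: 45 kHz, 61.5 kHz, 80.5 kHz.

45 kHz, 61.5 kHz, 80.5 kHz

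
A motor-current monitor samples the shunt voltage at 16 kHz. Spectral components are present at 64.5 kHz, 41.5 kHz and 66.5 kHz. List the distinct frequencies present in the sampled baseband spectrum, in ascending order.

0.5 kHz, 2.5 kHz, 6.5 kHz

fs/2 = 8 kHz.
64.5 kHz mod fs = 0.5 kHz.
0.5 kHz ≤ fs/2 = 8 kHz, appears at 0.5 kHz.
41.5 kHz mod fs = 9.5 kHz.
9.5 kHz > fs/2 = 8 kHz, folds to fs − 9.5 kHz = 6.5 kHz.
66.5 kHz mod fs = 2.5 kHz.
2.5 kHz ≤ fs/2 = 8 kHz, appears at 2.5 kHz.
Distinct values: {0.5 kHz, 2.5 kHz, 6.5 kHz}.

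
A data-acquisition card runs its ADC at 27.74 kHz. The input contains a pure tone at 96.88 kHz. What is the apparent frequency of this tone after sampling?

13.66 kHz

96.88 kHz mod fs = 13.66 kHz.
13.66 kHz ≤ fs/2 = 13.87 kHz, appears at 13.66 kHz.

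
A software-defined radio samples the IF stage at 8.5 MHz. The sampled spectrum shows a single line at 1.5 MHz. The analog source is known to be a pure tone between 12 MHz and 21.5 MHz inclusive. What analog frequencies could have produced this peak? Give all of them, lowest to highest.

15.5 MHz, 18.5 MHz

Frequencies that alias to 1.5 MHz are k·fs ± 1.5 MHz for integer k ≥ 0.
k=0: 1.5 MHz.
k=1: 7 MHz, 10 MHz.
k=2: 15.5 MHz, 18.5 MHz.
k=3: 24 MHz, 27 MHz.
Within [12 MHz, 21.5 MHz]: 15.5 MHz, 18.5 MHz.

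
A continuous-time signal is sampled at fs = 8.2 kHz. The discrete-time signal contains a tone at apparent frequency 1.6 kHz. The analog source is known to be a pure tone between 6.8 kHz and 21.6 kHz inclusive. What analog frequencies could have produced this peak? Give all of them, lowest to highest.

Frequencies that alias to 1.6 kHz are k·fs ± 1.6 kHz for integer k ≥ 0.
k=0: 1.6 kHz.
k=1: 6.6 kHz, 9.8 kHz.
k=2: 14.8 kHz, 18 kHz.
k=3: 23 kHz, 26.2 kHz.
Within [6.8 kHz, 21.6 kHz]: 9.8 kHz, 14.8 kHz, 18 kHz.

9.8 kHz, 14.8 kHz, 18 kHz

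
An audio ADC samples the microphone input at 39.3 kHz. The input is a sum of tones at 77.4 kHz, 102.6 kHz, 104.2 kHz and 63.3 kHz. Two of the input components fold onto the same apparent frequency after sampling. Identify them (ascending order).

63.3 kHz, 102.6 kHz

fs/2 = 19.65 kHz.
77.4 kHz mod fs = 38.1 kHz.
38.1 kHz > fs/2 = 19.65 kHz, folds to fs − 38.1 kHz = 1.2 kHz.
102.6 kHz mod fs = 24 kHz.
24 kHz > fs/2 = 19.65 kHz, folds to fs − 24 kHz = 15.3 kHz.
104.2 kHz mod fs = 25.6 kHz.
25.6 kHz > fs/2 = 19.65 kHz, folds to fs − 25.6 kHz = 13.7 kHz.
63.3 kHz mod fs = 24 kHz.
24 kHz > fs/2 = 19.65 kHz, folds to fs − 24 kHz = 15.3 kHz.
63.3 kHz and 102.6 kHz both map to 15.3 kHz.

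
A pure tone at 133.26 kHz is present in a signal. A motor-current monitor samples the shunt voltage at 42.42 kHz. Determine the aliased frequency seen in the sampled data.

6 kHz

133.26 kHz mod fs = 6 kHz.
6 kHz ≤ fs/2 = 21.21 kHz, appears at 6 kHz.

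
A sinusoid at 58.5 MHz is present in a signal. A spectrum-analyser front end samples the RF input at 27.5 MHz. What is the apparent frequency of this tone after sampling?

3.5 MHz

58.5 MHz mod fs = 3.5 MHz.
3.5 MHz ≤ fs/2 = 13.75 MHz, appears at 3.5 MHz.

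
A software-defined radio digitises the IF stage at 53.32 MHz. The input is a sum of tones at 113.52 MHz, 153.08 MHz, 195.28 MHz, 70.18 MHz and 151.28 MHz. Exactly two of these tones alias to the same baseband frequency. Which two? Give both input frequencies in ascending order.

fs/2 = 26.66 MHz.
113.52 MHz mod fs = 6.88 MHz.
6.88 MHz ≤ fs/2 = 26.66 MHz, appears at 6.88 MHz.
153.08 MHz mod fs = 46.44 MHz.
46.44 MHz > fs/2 = 26.66 MHz, folds to fs − 46.44 MHz = 6.88 MHz.
195.28 MHz mod fs = 35.32 MHz.
35.32 MHz > fs/2 = 26.66 MHz, folds to fs − 35.32 MHz = 18 MHz.
70.18 MHz mod fs = 16.86 MHz.
16.86 MHz ≤ fs/2 = 26.66 MHz, appears at 16.86 MHz.
151.28 MHz mod fs = 44.64 MHz.
44.64 MHz > fs/2 = 26.66 MHz, folds to fs − 44.64 MHz = 8.68 MHz.
113.52 MHz and 153.08 MHz both map to 6.88 MHz.

113.52 MHz, 153.08 MHz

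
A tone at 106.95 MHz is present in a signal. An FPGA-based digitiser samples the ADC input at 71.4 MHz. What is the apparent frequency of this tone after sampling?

35.55 MHz

106.95 MHz mod fs = 35.55 MHz.
35.55 MHz ≤ fs/2 = 35.7 MHz, appears at 35.55 MHz.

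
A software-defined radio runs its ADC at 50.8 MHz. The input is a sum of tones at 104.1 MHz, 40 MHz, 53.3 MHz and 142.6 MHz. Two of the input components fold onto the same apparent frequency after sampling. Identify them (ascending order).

53.3 MHz, 104.1 MHz

fs/2 = 25.4 MHz.
104.1 MHz mod fs = 2.5 MHz.
2.5 MHz ≤ fs/2 = 25.4 MHz, appears at 2.5 MHz.
40 MHz > fs/2 = 25.4 MHz, folds to fs − 40 MHz = 10.8 MHz.
53.3 MHz mod fs = 2.5 MHz.
2.5 MHz ≤ fs/2 = 25.4 MHz, appears at 2.5 MHz.
142.6 MHz mod fs = 41 MHz.
41 MHz > fs/2 = 25.4 MHz, folds to fs − 41 MHz = 9.8 MHz.
53.3 MHz and 104.1 MHz both map to 2.5 MHz.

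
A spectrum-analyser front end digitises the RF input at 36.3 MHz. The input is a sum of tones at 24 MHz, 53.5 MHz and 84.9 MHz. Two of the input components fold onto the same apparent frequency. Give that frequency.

12.3 MHz

fs/2 = 18.15 MHz.
24 MHz > fs/2 = 18.15 MHz, folds to fs − 24 MHz = 12.3 MHz.
53.5 MHz mod fs = 17.2 MHz.
17.2 MHz ≤ fs/2 = 18.15 MHz, appears at 17.2 MHz.
84.9 MHz mod fs = 12.3 MHz.
12.3 MHz ≤ fs/2 = 18.15 MHz, appears at 12.3 MHz.
24 MHz and 84.9 MHz both map to 12.3 MHz.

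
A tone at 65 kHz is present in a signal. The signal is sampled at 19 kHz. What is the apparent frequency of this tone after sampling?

8 kHz

65 kHz mod fs = 8 kHz.
8 kHz ≤ fs/2 = 9.5 kHz, appears at 8 kHz.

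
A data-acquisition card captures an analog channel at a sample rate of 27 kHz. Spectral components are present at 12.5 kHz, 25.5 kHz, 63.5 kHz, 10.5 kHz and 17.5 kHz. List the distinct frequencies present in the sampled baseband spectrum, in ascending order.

1.5 kHz, 9.5 kHz, 10.5 kHz, 12.5 kHz

fs/2 = 13.5 kHz.
12.5 kHz ≤ fs/2 = 13.5 kHz, passes unchanged.
25.5 kHz > fs/2 = 13.5 kHz, folds to fs − 25.5 kHz = 1.5 kHz.
63.5 kHz mod fs = 9.5 kHz.
9.5 kHz ≤ fs/2 = 13.5 kHz, appears at 9.5 kHz.
10.5 kHz ≤ fs/2 = 13.5 kHz, passes unchanged.
17.5 kHz > fs/2 = 13.5 kHz, folds to fs − 17.5 kHz = 9.5 kHz.
Distinct values: {1.5 kHz, 9.5 kHz, 10.5 kHz, 12.5 kHz}.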